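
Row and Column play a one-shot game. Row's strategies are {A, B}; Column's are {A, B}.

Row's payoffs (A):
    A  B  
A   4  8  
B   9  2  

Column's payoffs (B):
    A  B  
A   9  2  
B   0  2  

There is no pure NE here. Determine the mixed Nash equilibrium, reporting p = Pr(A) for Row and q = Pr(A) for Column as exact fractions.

Each player's mixing probability is pinned down by making the *other* player indifferent.
Column indifferent between A and B: p·9 + (1−p)·0 = p·2 + (1−p)·2 ⟹ 0 + 9p = 2 + 0p ⟹ p = 2/9.
Row indifferent between A and B: q·4 + (1−q)·8 = q·9 + (1−q)·2 ⟹ 8 + (-4)q = 2 + 7q ⟹ q = 6/11.

p = 2/9, q = 6/11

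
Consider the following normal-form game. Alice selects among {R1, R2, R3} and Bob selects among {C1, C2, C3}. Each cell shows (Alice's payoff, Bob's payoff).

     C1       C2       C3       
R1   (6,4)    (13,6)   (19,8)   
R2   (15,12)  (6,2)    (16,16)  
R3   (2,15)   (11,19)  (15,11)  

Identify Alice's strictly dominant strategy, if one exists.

Check whether one of Alice's strategies beats all alternatives regardless of what the opponent does.
R1 is not dominant: against C1, R2 gives 15 > 6.
R2 is not dominant: against C2, R1 gives 13 > 6.
R3 is not dominant: against C1, R1 gives 6 > 2.
No single strategy is best against every opponent action.

None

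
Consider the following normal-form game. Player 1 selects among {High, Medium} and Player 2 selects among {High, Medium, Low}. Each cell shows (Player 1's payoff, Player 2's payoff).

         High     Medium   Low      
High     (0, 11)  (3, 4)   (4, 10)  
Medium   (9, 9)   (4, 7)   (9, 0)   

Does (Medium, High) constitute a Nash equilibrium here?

Yes

Holding Player 2 at High: Player 1 gets 9 from Medium, versus 0 from High. No profitable deviation for Player 1.
Holding Player 1 at Medium: Player 2 gets 9 from High, versus 7 from Medium, 0 from Low. No profitable deviation for Player 2 either.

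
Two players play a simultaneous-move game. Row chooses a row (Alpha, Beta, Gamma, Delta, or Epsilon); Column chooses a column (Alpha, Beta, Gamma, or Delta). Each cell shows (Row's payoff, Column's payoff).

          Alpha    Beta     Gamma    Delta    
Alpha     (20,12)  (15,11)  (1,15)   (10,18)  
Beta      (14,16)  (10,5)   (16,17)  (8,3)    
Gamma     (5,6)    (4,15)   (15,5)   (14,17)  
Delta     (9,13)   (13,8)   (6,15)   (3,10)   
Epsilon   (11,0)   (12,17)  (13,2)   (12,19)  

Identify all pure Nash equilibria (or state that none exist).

Find each player's best response to every opponent strategy; NE are the intersections.
Row's best responses — vs Alpha: Alpha (payoff 20); vs Beta: Alpha (payoff 15); vs Gamma: Beta (payoff 16); vs Delta: Gamma (payoff 14).
Column's best responses — vs Alpha: Delta (payoff 18); vs Beta: Gamma (payoff 17); vs Gamma: Delta (payoff 17); vs Delta: Gamma (payoff 15); vs Epsilon: Delta (payoff 19).
Mutual best responses occur at (Beta, Gamma) and (Gamma, Delta); at each, neither player gains by switching.

(Beta, Gamma) and (Gamma, Delta)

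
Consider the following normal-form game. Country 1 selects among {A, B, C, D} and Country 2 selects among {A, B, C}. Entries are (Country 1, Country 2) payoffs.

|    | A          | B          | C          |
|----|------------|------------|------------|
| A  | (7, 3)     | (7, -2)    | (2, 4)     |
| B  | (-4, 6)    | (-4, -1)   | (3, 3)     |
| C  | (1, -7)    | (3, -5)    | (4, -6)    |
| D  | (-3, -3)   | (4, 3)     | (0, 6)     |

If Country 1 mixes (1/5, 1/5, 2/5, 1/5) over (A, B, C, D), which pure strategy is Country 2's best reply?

Country 2's best reply maximizes expected payoff against the mix.
A: (1/5)·3 + (1/5)·6 + (2/5)·(-7) + (1/5)·(-3) = -8/5
B: (1/5)·(-2) + (1/5)·(-1) + (2/5)·(-5) + (1/5)·3 = -2
C: (1/5)·4 + (1/5)·3 + (2/5)·(-6) + (1/5)·6 = 1/5
Highest expected payoff is 1/5, from C.

C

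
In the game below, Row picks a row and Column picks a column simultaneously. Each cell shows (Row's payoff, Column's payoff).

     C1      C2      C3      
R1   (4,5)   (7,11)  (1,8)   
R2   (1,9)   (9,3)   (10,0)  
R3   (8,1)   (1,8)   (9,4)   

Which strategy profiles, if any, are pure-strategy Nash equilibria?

There is no pure-strategy Nash equilibrium

Check mutual best responses: a cell is a NE iff neither player can gain by unilaterally deviating.
Row's best responses — vs C1: R3 (payoff 8); vs C2: R2 (payoff 9); vs C3: R2 (payoff 10).
Column's best responses — vs R1: C2 (payoff 11); vs R2: C1 (payoff 9); vs R3: C2 (payoff 8).
No cell has both players best-responding. For instance, Row's best reply to C1 is R3, but against R3 Column prefers C2 over C1.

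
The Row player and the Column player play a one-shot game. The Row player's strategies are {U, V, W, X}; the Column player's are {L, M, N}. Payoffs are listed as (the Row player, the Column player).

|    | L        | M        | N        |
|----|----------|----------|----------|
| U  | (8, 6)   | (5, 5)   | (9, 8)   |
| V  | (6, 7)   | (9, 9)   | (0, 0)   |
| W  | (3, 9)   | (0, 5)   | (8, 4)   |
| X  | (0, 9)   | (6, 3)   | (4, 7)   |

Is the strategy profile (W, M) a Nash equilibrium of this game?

No

Holding the Column player at M: the Row player gets 0 from W but could get 9 by switching to V. The Row player has a profitable deviation.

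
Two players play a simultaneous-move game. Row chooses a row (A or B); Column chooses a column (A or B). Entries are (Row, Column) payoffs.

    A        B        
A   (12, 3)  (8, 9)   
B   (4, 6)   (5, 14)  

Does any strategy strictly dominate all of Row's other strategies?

A

A strategy is strictly dominant if it gives Row a strictly higher payoff than every other strategy, against every choice by the opponent.
A strictly dominates: vs A: 12 > 4; vs B: 8 > 5.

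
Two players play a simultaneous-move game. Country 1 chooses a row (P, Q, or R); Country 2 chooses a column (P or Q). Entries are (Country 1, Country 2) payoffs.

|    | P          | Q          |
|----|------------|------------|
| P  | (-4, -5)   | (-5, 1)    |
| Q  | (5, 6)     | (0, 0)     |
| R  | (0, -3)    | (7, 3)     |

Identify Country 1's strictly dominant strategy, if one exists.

Check whether one of Country 1's strategies beats all alternatives regardless of what the opponent does.
P is not dominant: against P, Q gives 5 > -4.
Q is not dominant: against Q, R gives 7 > 0.
R is not dominant: against P, Q gives 5 > 0.
No single strategy is best against every opponent action.

None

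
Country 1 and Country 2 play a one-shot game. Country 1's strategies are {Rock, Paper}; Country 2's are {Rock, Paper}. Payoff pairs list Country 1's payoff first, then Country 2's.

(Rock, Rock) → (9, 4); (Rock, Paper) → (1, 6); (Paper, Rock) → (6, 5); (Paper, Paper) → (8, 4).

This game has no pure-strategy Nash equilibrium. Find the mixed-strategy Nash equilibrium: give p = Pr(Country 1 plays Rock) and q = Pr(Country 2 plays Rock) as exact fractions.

p = 1/3, q = 7/10

Each player's mixing probability is pinned down by making the *other* player indifferent.
Country 2 indifferent between Rock and Paper: p·4 + (1−p)·5 = p·6 + (1−p)·4 ⟹ 5 + (-1)p = 4 + 2p ⟹ p = 1/3.
Country 1 indifferent between Rock and Paper: q·9 + (1−q)·1 = q·6 + (1−q)·8 ⟹ 1 + 8q = 8 + (-2)q ⟹ q = 7/10.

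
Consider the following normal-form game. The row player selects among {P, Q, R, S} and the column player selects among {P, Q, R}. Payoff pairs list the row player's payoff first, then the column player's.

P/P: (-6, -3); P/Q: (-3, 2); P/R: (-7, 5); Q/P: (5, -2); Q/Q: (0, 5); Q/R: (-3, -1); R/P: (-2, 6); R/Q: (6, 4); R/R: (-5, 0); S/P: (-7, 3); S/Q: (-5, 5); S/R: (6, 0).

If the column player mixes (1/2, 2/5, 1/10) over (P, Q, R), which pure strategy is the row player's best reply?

Compute the row player's expected payoff from each pure strategy against the given mix.
P: (1/2)·(-6) + (2/5)·(-3) + (1/10)·(-7) = -49/10
Q: (1/2)·5 + (2/5)·0 + (1/10)·(-3) = 11/5
R: (1/2)·(-2) + (2/5)·6 + (1/10)·(-5) = 9/10
S: (1/2)·(-7) + (2/5)·(-5) + (1/10)·6 = -49/10
Highest expected payoff is 11/5, from Q.

Q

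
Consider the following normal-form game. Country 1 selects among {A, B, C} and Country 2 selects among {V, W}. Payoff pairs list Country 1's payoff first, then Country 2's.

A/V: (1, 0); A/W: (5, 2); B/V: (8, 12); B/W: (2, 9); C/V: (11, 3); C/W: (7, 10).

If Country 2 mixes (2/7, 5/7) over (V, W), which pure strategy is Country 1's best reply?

Country 1's best reply maximizes expected payoff against the mix.
A: (2/7)·1 + (5/7)·5 = 27/7
B: (2/7)·8 + (5/7)·2 = 26/7
C: (2/7)·11 + (5/7)·7 = 57/7
Highest expected payoff is 57/7, from C.

C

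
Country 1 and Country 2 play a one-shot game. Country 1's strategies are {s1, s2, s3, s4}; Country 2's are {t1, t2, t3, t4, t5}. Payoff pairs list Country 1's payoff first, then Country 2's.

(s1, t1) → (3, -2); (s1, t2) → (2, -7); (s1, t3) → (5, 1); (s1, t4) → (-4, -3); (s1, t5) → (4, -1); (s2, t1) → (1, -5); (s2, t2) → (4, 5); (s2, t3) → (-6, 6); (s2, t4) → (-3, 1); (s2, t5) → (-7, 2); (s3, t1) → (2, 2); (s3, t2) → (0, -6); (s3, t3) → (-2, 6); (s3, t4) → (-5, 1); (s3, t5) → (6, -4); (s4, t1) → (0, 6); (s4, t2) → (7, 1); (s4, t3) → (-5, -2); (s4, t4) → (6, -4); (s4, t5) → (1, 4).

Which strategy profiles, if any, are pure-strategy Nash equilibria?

Find each player's best response to every opponent strategy; NE are the intersections.
Country 1's best responses — vs t1: s1 (payoff 3); vs t2: s4 (payoff 7); vs t3: s1 (payoff 5); vs t4: s4 (payoff 6); vs t5: s3 (payoff 6).
Country 2's best responses — vs s1: t3 (payoff 1); vs s2: t3 (payoff 6); vs s3: t3 (payoff 6); vs s4: t1 (payoff 6).
The only mutual best response is (s1, t3); neither player gains by switching there.

(s1, t3)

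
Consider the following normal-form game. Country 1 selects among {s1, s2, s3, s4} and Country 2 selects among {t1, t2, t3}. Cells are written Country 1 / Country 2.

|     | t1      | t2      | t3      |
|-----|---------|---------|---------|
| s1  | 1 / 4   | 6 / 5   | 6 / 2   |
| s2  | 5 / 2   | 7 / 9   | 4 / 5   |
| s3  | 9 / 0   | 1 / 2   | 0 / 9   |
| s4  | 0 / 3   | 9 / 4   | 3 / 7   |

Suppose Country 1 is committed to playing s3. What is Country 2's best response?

t3

With Country 1 fixed at s3, Country 2's payoffs are: t1 → 0, t2 → 2, t3 → 9.
The maximum is 9, achieved by t3.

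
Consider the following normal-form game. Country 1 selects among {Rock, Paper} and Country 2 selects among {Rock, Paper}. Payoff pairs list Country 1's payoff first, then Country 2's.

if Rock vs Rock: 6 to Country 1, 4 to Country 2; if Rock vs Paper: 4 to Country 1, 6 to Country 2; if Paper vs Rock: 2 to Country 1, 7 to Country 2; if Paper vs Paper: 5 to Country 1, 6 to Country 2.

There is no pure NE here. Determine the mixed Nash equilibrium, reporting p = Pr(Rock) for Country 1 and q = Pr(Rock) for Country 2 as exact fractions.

p = 1/3, q = 1/5

In a mixed NE each player is indifferent between their pure strategies, so the opponent's mix sets the indifference.
Country 2 indifferent between Rock and Paper: p·4 + (1−p)·7 = p·6 + (1−p)·6 ⟹ 7 + (-3)p = 6 + 0p ⟹ p = 1/3.
Country 1 indifferent between Rock and Paper: q·6 + (1−q)·4 = q·2 + (1−q)·5 ⟹ 4 + 2q = 5 + (-3)q ⟹ q = 1/5.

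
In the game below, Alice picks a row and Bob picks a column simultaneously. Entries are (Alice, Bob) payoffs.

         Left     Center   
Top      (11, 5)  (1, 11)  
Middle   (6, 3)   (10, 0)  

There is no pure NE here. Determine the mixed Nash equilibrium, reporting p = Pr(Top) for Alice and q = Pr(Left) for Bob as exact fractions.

In a mixed NE each player is indifferent between their pure strategies, so the opponent's mix sets the indifference.
Bob indifferent between Left and Center: p·5 + (1−p)·3 = p·11 + (1−p)·0 ⟹ 3 + 2p = 0 + 11p ⟹ p = 1/3.
Alice indifferent between Top and Middle: q·11 + (1−q)·1 = q·6 + (1−q)·10 ⟹ 1 + 10q = 10 + (-4)q ⟹ q = 9/14.

p = 1/3, q = 9/14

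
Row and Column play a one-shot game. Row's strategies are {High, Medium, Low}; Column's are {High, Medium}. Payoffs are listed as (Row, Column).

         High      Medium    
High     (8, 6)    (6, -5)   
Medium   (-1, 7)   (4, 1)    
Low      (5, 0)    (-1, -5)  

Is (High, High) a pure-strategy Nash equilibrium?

Yes

Holding Column at High: Row gets 8 from High, versus -1 from Medium, 5 from Low. No profitable deviation for Row.
Holding Row at High: Column gets 6 from High, versus -5 from Medium. No profitable deviation for Column either.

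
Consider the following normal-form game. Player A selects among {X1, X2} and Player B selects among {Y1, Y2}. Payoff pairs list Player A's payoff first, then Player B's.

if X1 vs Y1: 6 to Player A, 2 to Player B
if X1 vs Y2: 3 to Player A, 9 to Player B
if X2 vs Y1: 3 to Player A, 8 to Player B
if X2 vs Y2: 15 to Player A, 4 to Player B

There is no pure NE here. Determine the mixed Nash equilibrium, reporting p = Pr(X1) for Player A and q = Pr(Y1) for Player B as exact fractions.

p = 4/11, q = 4/5

In a mixed NE each player is indifferent between their pure strategies, so the opponent's mix sets the indifference.
Player B indifferent between Y1 and Y2: p·2 + (1−p)·8 = p·9 + (1−p)·4 ⟹ 8 + (-6)p = 4 + 5p ⟹ p = 4/11.
Player A indifferent between X1 and X2: q·6 + (1−q)·3 = q·3 + (1−q)·15 ⟹ 3 + 3q = 15 + (-12)q ⟹ q = 4/5.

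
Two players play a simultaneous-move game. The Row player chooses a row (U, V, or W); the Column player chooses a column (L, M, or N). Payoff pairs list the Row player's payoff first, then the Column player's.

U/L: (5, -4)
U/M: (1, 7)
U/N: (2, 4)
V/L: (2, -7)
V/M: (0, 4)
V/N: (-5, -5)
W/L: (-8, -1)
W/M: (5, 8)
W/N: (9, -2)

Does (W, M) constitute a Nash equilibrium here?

Holding the Column player at M: the Row player gets 5 from W, versus 1 from U, 0 from V. No profitable deviation for the Row player.
Holding the Row player at W: the Column player gets 8 from M, versus -1 from L, -2 from N. No profitable deviation for the Column player either.

Yes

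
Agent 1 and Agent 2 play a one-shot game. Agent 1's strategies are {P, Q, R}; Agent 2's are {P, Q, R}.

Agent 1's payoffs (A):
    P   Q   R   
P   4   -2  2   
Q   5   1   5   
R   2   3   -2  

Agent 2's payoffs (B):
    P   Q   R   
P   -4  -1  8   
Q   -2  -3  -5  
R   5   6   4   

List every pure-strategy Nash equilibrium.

A profile is a Nash equilibrium when each player is best-responding to the other.
Agent 1's best responses — vs P: Q (payoff 5); vs Q: R (payoff 3); vs R: Q (payoff 5).
Agent 2's best responses — vs P: R (payoff 8); vs Q: P (payoff -2); vs R: Q (payoff 6).
Mutual best responses occur at (Q, P) and (R, Q); at each, neither player gains by switching.

(Q, P) and (R, Q)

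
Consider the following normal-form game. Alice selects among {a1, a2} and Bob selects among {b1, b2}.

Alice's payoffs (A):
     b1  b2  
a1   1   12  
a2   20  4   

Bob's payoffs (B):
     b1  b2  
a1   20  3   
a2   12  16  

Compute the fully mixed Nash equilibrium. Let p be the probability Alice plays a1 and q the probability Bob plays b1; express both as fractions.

p = 4/21, q = 8/27

In a mixed NE each player is indifferent between their pure strategies, so the opponent's mix sets the indifference.
Bob indifferent between b1 and b2: p·20 + (1−p)·12 = p·3 + (1−p)·16 ⟹ 12 + 8p = 16 + (-13)p ⟹ p = 4/21.
Alice indifferent between a1 and a2: q·1 + (1−q)·12 = q·20 + (1−q)·4 ⟹ 12 + (-11)q = 4 + 16q ⟹ q = 8/27.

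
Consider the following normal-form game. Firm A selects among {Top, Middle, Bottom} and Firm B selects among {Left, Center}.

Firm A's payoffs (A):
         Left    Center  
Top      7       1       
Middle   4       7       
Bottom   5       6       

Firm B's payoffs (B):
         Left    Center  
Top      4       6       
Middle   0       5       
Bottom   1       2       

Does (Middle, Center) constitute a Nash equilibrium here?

Holding Firm B at Center: Firm A gets 7 from Middle, versus 1 from Top, 6 from Bottom. No profitable deviation for Firm A.
Holding Firm A at Middle: Firm B gets 5 from Center, versus 0 from Left. No profitable deviation for Firm B either.

Yes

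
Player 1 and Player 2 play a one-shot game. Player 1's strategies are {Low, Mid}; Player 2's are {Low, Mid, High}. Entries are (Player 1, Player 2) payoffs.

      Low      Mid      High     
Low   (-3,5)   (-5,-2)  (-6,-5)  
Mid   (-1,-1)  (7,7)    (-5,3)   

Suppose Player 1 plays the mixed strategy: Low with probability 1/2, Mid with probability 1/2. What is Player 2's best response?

Mid

Compute Player 2's expected payoff from each pure strategy against the given mix.
Low: (1/2)·5 + (1/2)·(-1) = 2
Mid: (1/2)·(-2) + (1/2)·7 = 5/2
High: (1/2)·(-5) + (1/2)·3 = -1
Highest expected payoff is 5/2, from Mid.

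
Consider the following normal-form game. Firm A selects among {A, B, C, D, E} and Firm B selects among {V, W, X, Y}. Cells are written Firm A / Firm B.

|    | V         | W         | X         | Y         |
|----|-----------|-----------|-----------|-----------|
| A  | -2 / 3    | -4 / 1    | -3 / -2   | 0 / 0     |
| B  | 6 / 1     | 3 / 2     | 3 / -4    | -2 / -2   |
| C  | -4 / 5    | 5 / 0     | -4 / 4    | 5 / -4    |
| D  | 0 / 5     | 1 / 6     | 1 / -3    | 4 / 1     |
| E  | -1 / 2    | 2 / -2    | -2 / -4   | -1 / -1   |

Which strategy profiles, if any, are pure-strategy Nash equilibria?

A profile is a Nash equilibrium when each player is best-responding to the other.
Firm A's best responses — vs V: B (payoff 6); vs W: C (payoff 5); vs X: B (payoff 3); vs Y: C (payoff 5).
Firm B's best responses — vs A: V (payoff 3); vs B: W (payoff 2); vs C: V (payoff 5); vs D: W (payoff 6); vs E: V (payoff 2).
No cell has both players best-responding. For instance, Firm A's best reply to W is C, but against C Firm B prefers V over W.

None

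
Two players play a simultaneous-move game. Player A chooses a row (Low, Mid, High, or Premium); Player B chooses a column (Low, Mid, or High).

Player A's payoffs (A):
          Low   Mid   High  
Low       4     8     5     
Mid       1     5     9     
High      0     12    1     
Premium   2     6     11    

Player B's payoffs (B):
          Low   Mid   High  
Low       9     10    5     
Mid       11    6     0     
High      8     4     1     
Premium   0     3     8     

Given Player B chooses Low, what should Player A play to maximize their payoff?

Low

With Player B fixed at Low, Player A's payoffs are: Low → 4, Mid → 1, High → 0, Premium → 2.
The maximum is 4, achieved by Low.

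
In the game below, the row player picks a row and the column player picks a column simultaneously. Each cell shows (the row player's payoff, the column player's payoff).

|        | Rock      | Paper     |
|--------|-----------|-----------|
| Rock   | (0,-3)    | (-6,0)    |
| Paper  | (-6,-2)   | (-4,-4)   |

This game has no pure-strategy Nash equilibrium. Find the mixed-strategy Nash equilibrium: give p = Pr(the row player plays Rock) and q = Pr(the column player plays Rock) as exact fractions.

p = 2/5, q = 1/4

Each player's mixing probability is pinned down by making the *other* player indifferent.
The column player indifferent between Rock and Paper: p·(-3) + (1−p)·(-2) = p·0 + (1−p)·(-4) ⟹ (-2) + (-1)p = (-4) + 4p ⟹ p = 2/5.
The row player indifferent between Rock and Paper: q·0 + (1−q)·(-6) = q·(-6) + (1−q)·(-4) ⟹ (-6) + 6q = (-4) + (-2)q ⟹ q = 1/4.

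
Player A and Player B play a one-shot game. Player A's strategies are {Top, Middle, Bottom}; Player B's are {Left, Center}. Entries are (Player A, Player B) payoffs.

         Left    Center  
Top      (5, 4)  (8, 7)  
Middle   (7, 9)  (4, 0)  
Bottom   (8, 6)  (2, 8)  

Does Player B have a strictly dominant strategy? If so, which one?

Check whether one of Player B's strategies beats all alternatives regardless of what the opponent does.
Left is not dominant: against Top, Center gives 7 > 4.
Center is not dominant: against Middle, Left gives 9 > 0.
No single strategy is best against every opponent action.

None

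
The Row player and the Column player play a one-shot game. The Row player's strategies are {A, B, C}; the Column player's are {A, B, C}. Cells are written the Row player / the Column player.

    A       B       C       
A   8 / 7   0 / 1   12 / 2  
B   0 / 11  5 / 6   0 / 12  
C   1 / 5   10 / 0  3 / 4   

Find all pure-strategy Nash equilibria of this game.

Check mutual best responses: a cell is a NE iff neither player can gain by unilaterally deviating.
The Row player's best responses — vs A: A (payoff 8); vs B: C (payoff 10); vs C: A (payoff 12).
The Column player's best responses — vs A: A (payoff 7); vs B: C (payoff 12); vs C: A (payoff 5).
The only mutual best response is (A, A); neither player gains by switching there.

(A, A)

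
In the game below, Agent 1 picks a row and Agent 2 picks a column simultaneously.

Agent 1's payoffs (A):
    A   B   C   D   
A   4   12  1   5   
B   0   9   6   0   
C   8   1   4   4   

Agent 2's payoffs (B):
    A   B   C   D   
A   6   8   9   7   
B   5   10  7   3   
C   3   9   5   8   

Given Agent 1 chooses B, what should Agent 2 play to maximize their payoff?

With Agent 1 fixed at B, Agent 2's payoffs are: A → 5, B → 10, C → 7, D → 3.
The maximum is 10, achieved by B.

B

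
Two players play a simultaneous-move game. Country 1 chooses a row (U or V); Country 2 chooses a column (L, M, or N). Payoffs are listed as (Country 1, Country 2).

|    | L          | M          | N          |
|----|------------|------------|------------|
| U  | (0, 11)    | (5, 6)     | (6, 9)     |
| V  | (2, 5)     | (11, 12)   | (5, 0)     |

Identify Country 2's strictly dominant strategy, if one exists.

Check whether one of Country 2's strategies beats all alternatives regardless of what the opponent does.
L is not dominant: against V, M gives 12 > 5.
M is not dominant: against U, L gives 11 > 6.
N is not dominant: against U, L gives 11 > 9.
No single strategy is best against every opponent action.

None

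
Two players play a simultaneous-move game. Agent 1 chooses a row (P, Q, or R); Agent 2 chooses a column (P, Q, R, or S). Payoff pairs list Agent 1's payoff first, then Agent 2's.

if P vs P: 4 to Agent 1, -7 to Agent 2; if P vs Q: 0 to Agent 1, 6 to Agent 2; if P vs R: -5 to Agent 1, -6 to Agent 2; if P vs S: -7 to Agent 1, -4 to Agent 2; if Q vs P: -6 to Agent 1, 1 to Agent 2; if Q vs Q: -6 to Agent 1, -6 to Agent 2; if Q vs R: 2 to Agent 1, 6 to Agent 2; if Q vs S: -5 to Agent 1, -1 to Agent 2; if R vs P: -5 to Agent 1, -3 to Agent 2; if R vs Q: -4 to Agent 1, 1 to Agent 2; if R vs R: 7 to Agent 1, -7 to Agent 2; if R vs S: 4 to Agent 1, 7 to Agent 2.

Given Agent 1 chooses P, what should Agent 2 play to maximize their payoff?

With Agent 1 fixed at P, Agent 2's payoffs are: P → -7, Q → 6, R → -6, S → -4.
The maximum is 6, achieved by Q.

Q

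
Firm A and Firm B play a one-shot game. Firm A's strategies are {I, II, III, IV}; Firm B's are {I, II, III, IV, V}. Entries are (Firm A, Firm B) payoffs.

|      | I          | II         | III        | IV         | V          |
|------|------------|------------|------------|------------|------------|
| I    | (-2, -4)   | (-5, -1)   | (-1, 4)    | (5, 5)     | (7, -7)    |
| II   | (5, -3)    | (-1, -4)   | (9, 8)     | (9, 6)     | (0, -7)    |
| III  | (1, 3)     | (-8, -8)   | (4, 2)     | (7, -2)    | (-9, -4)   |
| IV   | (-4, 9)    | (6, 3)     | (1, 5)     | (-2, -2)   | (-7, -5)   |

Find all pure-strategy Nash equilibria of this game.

(II, III)

A profile is a Nash equilibrium when each player is best-responding to the other.
Firm A's best responses — vs I: II (payoff 5); vs II: IV (payoff 6); vs III: II (payoff 9); vs IV: II (payoff 9); vs V: I (payoff 7).
Firm B's best responses — vs I: IV (payoff 5); vs II: III (payoff 8); vs III: I (payoff 3); vs IV: I (payoff 9).
The only mutual best response is (II, III); neither player gains by switching there.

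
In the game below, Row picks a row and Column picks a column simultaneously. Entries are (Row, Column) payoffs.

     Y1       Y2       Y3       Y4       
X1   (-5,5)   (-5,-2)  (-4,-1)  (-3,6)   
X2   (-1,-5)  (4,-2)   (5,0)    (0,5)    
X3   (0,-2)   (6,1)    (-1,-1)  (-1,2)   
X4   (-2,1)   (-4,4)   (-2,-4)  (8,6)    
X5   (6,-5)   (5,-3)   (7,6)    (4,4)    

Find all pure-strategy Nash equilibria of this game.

A profile is a Nash equilibrium when each player is best-responding to the other.
Row's best responses — vs Y1: X5 (payoff 6); vs Y2: X3 (payoff 6); vs Y3: X5 (payoff 7); vs Y4: X4 (payoff 8).
Column's best responses — vs X1: Y4 (payoff 6); vs X2: Y4 (payoff 5); vs X3: Y4 (payoff 2); vs X4: Y4 (payoff 6); vs X5: Y3 (payoff 6).
Mutual best responses occur at (X4, Y4) and (X5, Y3); at each, neither player gains by switching.

(X4, Y4) and (X5, Y3)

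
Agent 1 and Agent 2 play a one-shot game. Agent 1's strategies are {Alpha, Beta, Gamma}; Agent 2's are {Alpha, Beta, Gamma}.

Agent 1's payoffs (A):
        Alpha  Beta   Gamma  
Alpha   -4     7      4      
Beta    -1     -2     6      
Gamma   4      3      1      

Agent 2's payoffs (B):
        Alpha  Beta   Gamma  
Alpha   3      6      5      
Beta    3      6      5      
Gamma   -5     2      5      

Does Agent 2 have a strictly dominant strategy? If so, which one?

No strictly dominant strategy

Check whether one of Agent 2's strategies beats all alternatives regardless of what the opponent does.
Alpha is not dominant: against Alpha, Beta gives 6 > 3.
Beta is not dominant: against Gamma, Gamma gives 5 > 2.
Gamma is not dominant: against Alpha, Beta gives 6 > 5.
No single strategy is best against every opponent action.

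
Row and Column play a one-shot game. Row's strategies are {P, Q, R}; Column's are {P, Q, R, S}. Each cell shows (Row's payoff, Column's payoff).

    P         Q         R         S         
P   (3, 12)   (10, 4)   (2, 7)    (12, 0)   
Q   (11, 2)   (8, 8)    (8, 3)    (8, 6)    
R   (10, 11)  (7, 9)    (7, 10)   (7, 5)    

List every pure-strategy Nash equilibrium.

There is no pure-strategy Nash equilibrium

A profile is a Nash equilibrium when each player is best-responding to the other.
Row's best responses — vs P: Q (payoff 11); vs Q: P (payoff 10); vs R: Q (payoff 8); vs S: P (payoff 12).
Column's best responses — vs P: P (payoff 12); vs Q: Q (payoff 8); vs R: P (payoff 11).
No cell has both players best-responding. For instance, Row's best reply to Q is P, but against P Column prefers P over Q.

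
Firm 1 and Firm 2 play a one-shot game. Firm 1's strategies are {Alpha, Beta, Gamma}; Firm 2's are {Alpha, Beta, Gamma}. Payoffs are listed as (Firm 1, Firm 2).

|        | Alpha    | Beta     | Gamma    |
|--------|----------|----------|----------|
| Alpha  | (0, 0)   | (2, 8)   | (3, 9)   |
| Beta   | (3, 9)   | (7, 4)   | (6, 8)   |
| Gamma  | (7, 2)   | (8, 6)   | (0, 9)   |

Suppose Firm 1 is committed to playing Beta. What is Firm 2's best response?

Alpha

With Firm 1 fixed at Beta, Firm 2's payoffs are: Alpha → 9, Beta → 4, Gamma → 8.
The maximum is 9, achieved by Alpha.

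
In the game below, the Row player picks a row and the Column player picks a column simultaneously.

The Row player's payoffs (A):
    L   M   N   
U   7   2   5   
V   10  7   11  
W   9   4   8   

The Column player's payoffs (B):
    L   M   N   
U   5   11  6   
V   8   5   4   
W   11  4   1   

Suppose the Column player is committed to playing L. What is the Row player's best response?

With the Column player fixed at L, the Row player's payoffs are: U → 7, V → 10, W → 9.
The maximum is 10, achieved by V.

V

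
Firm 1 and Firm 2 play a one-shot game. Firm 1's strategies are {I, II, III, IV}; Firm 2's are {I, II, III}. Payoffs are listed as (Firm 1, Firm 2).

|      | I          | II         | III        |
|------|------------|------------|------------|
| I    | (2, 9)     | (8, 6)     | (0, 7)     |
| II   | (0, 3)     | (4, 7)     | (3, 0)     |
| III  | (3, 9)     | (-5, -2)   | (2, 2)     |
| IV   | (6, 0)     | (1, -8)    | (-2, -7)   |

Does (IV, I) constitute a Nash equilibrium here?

Holding Firm 2 at I: Firm 1 gets 6 from IV, versus 2 from I, 0 from II, 3 from III. No profitable deviation for Firm 1.
Holding Firm 1 at IV: Firm 2 gets 0 from I, versus -8 from II, -7 from III. No profitable deviation for Firm 2 either.

Yes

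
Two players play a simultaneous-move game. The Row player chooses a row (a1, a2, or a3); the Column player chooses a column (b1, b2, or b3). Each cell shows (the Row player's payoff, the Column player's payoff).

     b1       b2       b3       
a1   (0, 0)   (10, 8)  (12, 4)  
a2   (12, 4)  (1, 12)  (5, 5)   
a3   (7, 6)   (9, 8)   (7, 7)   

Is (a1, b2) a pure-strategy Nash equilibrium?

Yes

Holding the Column player at b2: the Row player gets 10 from a1, versus 1 from a2, 9 from a3. No profitable deviation for the Row player.
Holding the Row player at a1: the Column player gets 8 from b2, versus 0 from b1, 4 from b3. No profitable deviation for the Column player either.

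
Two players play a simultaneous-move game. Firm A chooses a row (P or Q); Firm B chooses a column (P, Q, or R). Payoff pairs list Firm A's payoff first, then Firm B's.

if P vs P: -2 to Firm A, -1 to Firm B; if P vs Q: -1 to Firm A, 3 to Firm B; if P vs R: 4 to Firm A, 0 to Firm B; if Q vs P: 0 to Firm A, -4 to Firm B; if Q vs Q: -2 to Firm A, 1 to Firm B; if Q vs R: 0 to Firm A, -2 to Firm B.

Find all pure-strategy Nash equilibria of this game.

A profile is a Nash equilibrium when each player is best-responding to the other.
Firm A's best responses — vs P: Q (payoff 0); vs Q: P (payoff -1); vs R: P (payoff 4).
Firm B's best responses — vs P: Q (payoff 3); vs Q: Q (payoff 1).
The only mutual best response is (P, Q); neither player gains by switching there.

(P, Q)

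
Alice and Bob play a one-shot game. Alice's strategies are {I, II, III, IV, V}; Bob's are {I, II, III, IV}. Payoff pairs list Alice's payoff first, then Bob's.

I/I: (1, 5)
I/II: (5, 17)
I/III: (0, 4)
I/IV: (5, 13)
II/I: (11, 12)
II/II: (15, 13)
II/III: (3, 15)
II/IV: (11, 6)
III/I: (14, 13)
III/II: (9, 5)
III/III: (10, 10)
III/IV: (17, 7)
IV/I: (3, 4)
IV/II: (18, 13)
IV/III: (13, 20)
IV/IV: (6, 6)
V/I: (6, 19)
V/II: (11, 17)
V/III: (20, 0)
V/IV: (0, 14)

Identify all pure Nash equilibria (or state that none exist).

Check mutual best responses: a cell is a NE iff neither player can gain by unilaterally deviating.
Alice's best responses — vs I: III (payoff 14); vs II: IV (payoff 18); vs III: V (payoff 20); vs IV: III (payoff 17).
Bob's best responses — vs I: II (payoff 17); vs II: III (payoff 15); vs III: I (payoff 13); vs IV: III (payoff 20); vs V: I (payoff 19).
The only mutual best response is (III, I); neither player gains by switching there.

(III, I)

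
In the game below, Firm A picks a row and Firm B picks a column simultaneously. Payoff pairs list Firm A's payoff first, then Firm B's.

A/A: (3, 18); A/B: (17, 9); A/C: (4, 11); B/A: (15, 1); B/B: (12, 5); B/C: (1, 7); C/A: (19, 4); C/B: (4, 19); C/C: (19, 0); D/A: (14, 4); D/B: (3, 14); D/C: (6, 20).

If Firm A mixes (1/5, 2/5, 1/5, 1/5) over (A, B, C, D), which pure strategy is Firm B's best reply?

B

Firm B's best reply maximizes expected payoff against the mix.
A: (1/5)·18 + (2/5)·1 + (1/5)·4 + (1/5)·4 = 28/5
B: (1/5)·9 + (2/5)·5 + (1/5)·19 + (1/5)·14 = 52/5
C: (1/5)·11 + (2/5)·7 + (1/5)·0 + (1/5)·20 = 9
Highest expected payoff is 52/5, from B.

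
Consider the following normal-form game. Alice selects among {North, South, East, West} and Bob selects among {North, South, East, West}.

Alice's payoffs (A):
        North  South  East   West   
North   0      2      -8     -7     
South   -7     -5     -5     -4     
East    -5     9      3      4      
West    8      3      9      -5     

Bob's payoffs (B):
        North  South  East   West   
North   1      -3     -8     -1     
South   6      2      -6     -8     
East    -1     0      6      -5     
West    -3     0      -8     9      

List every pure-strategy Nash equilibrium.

No pure-strategy Nash equilibrium

A profile is a Nash equilibrium when each player is best-responding to the other.
Alice's best responses — vs North: West (payoff 8); vs South: East (payoff 9); vs East: West (payoff 9); vs West: East (payoff 4).
Bob's best responses — vs North: North (payoff 1); vs South: North (payoff 6); vs East: East (payoff 6); vs West: West (payoff 9).
No cell has both players best-responding. For instance, Alice's best reply to East is West, but against West Bob prefers West over East.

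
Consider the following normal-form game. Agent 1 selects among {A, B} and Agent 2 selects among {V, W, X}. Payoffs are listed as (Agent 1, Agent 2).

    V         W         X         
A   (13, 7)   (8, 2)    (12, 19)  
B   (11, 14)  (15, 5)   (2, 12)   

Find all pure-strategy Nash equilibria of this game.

Find each player's best response to every opponent strategy; NE are the intersections.
Agent 1's best responses — vs V: A (payoff 13); vs W: B (payoff 15); vs X: A (payoff 12).
Agent 2's best responses — vs A: X (payoff 19); vs B: V (payoff 14).
The only mutual best response is (A, X); neither player gains by switching there.

(A, X)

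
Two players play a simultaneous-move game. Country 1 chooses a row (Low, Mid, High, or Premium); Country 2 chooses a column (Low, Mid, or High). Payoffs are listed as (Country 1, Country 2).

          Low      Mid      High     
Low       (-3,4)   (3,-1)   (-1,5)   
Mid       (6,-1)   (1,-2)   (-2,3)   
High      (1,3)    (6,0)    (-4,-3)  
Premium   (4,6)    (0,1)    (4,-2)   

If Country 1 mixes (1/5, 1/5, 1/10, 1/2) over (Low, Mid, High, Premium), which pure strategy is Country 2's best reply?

Low

Country 2's best reply maximizes expected payoff against the mix.
Low: (1/5)·4 + (1/5)·(-1) + (1/10)·3 + (1/2)·6 = 39/10
Mid: (1/5)·(-1) + (1/5)·(-2) + (1/10)·0 + (1/2)·1 = -1/10
High: (1/5)·5 + (1/5)·3 + (1/10)·(-3) + (1/2)·(-2) = 3/10
Highest expected payoff is 39/10, from Low.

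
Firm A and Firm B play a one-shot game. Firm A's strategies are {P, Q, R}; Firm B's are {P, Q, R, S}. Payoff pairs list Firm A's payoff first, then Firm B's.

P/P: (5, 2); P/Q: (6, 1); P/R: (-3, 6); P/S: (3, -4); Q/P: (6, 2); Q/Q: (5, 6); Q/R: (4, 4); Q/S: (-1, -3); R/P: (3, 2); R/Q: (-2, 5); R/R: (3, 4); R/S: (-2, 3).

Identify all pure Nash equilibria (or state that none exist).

No pure-strategy Nash equilibrium

Check mutual best responses: a cell is a NE iff neither player can gain by unilaterally deviating.
Firm A's best responses — vs P: Q (payoff 6); vs Q: P (payoff 6); vs R: Q (payoff 4); vs S: P (payoff 3).
Firm B's best responses — vs P: R (payoff 6); vs Q: Q (payoff 6); vs R: Q (payoff 5).
No cell has both players best-responding. For instance, Firm A's best reply to P is Q, but against Q Firm B prefers Q over P.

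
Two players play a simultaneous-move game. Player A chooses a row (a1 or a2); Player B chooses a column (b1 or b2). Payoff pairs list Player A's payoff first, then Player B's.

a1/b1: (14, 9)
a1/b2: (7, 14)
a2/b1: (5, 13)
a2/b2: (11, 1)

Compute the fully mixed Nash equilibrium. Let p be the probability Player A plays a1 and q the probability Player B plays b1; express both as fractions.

p = 12/17, q = 4/13

Each player's mixing probability is pinned down by making the *other* player indifferent.
Player B indifferent between b1 and b2: p·9 + (1−p)·13 = p·14 + (1−p)·1 ⟹ 13 + (-4)p = 1 + 13p ⟹ p = 12/17.
Player A indifferent between a1 and a2: q·14 + (1−q)·7 = q·5 + (1−q)·11 ⟹ 7 + 7q = 11 + (-6)q ⟹ q = 4/13.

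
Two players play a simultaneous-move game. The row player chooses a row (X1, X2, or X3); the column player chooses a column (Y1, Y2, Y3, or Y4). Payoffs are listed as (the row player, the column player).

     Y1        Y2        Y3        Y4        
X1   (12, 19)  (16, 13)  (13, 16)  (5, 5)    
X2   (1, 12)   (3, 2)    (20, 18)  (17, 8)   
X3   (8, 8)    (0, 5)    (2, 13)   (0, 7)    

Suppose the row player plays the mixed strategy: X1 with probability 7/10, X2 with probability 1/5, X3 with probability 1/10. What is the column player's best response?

Y1

The column player's best reply maximizes expected payoff against the mix.
Y1: (7/10)·19 + (1/5)·12 + (1/10)·8 = 33/2
Y2: (7/10)·13 + (1/5)·2 + (1/10)·5 = 10
Y3: (7/10)·16 + (1/5)·18 + (1/10)·13 = 161/10
Y4: (7/10)·5 + (1/5)·8 + (1/10)·7 = 29/5
Highest expected payoff is 33/2, from Y1.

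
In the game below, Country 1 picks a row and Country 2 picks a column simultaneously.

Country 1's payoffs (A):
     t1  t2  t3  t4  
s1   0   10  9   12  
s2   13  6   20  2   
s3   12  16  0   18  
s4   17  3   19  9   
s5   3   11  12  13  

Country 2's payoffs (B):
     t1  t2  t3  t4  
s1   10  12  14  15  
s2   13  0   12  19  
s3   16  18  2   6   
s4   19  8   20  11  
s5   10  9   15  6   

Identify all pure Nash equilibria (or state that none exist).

Check mutual best responses: a cell is a NE iff neither player can gain by unilaterally deviating.
Country 1's best responses — vs t1: s4 (payoff 17); vs t2: s3 (payoff 16); vs t3: s2 (payoff 20); vs t4: s3 (payoff 18).
Country 2's best responses — vs s1: t4 (payoff 15); vs s2: t4 (payoff 19); vs s3: t2 (payoff 18); vs s4: t3 (payoff 20); vs s5: t3 (payoff 15).
The only mutual best response is (s3, t2); neither player gains by switching there.

(s3, t2)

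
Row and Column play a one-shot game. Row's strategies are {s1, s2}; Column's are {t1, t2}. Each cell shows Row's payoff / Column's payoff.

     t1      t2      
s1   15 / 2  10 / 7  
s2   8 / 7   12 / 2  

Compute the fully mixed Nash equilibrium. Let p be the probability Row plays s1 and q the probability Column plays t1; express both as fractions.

In a mixed NE each player is indifferent between their pure strategies, so the opponent's mix sets the indifference.
Column indifferent between t1 and t2: p·2 + (1−p)·7 = p·7 + (1−p)·2 ⟹ 7 + (-5)p = 2 + 5p ⟹ p = 1/2.
Row indifferent between s1 and s2: q·15 + (1−q)·10 = q·8 + (1−q)·12 ⟹ 10 + 5q = 12 + (-4)q ⟹ q = 2/9.

p = 1/2, q = 2/9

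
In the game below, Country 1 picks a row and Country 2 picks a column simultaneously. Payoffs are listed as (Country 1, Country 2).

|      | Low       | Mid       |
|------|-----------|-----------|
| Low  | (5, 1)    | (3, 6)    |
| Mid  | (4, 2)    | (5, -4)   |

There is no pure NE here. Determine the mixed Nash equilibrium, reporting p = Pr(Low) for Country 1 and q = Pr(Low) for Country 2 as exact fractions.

p = 6/11, q = 2/3

Each player's mixing probability is pinned down by making the *other* player indifferent.
Country 2 indifferent between Low and Mid: p·1 + (1−p)·2 = p·6 + (1−p)·(-4) ⟹ 2 + (-1)p = (-4) + 10p ⟹ p = 6/11.
Country 1 indifferent between Low and Mid: q·5 + (1−q)·3 = q·4 + (1−q)·5 ⟹ 3 + 2q = 5 + (-1)q ⟹ q = 2/3.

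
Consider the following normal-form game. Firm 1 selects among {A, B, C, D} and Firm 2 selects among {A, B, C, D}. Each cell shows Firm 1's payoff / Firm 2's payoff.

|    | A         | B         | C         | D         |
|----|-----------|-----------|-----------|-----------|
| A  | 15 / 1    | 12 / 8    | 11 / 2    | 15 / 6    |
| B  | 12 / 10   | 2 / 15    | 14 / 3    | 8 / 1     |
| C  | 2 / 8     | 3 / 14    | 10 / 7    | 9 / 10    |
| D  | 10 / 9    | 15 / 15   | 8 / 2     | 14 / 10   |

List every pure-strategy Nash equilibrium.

(D, B)

Check mutual best responses: a cell is a NE iff neither player can gain by unilaterally deviating.
Firm 1's best responses — vs A: A (payoff 15); vs B: D (payoff 15); vs C: B (payoff 14); vs D: A (payoff 15).
Firm 2's best responses — vs A: B (payoff 8); vs B: B (payoff 15); vs C: B (payoff 14); vs D: B (payoff 15).
The only mutual best response is (D, B); neither player gains by switching there.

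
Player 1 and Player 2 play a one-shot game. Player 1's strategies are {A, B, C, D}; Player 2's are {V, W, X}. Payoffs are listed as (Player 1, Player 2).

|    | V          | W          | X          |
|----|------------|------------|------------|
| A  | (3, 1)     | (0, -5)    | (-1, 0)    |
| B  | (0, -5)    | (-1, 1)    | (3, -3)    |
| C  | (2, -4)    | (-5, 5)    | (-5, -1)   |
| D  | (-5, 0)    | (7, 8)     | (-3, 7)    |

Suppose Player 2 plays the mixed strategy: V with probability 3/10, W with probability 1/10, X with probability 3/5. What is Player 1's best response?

Player 1's best reply maximizes expected payoff against the mix.
A: (3/10)·3 + (1/10)·0 + (3/5)·(-1) = 3/10
B: (3/10)·0 + (1/10)·(-1) + (3/5)·3 = 17/10
C: (3/10)·2 + (1/10)·(-5) + (3/5)·(-5) = -29/10
D: (3/10)·(-5) + (1/10)·7 + (3/5)·(-3) = -13/5
Highest expected payoff is 17/10, from B.

B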